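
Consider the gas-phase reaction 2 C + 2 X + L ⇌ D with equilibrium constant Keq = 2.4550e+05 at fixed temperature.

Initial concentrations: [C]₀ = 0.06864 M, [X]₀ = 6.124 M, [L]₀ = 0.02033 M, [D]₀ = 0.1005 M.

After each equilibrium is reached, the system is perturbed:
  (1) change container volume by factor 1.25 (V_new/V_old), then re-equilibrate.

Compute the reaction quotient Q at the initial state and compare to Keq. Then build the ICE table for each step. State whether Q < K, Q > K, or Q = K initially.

Q₀ = 27.98 vs Keq = 2.4550e+05 ⇒ Q<K, forward
Step 1:
                    C           X           L           D
  Initial     0.06864       6.124     0.02033      0.1005
  Change     -0.04063    -0.04063    -0.02031     0.02031
  Equil       0.02801       6.083  1.6944e-05      0.1208
  solve Keq expr → x = 0.02031; check Q = 2.4550e+05
Then change container volume by factor 1.25 (V_new/V_old).
Step 2:
                    C           X           L           D
  Initial     0.02241       4.867  1.3556e-05     0.09665
  Change   3.8835e-05  3.8835e-05  1.9417e-05 -1.9417e-05
  Equil       0.02245       4.867  3.2973e-05     0.09663
  solve Keq expr → x = -1.9417e-05; check Q = 2.4550e+05

Q₀ = 27.98; Q < K (proceeds forward)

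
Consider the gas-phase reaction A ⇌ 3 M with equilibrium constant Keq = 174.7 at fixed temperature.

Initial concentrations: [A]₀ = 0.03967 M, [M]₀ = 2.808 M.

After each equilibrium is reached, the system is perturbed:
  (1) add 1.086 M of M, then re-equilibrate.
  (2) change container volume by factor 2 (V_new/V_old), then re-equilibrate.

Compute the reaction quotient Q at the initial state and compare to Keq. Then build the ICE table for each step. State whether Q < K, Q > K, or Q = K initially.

Q₀ = 558.1 vs Keq = 174.7 ⇒ Q>K, reverse
Step 1:
                    A           M
  I           0.03967       2.808
  C           0.06312     -0.1894
  E            0.1028       2.619
  solve Keq expr → x = -0.06312; check Q = 174.7
Then add 1.086 M of M.
Step 2:
                    A           M
  I            0.1028       3.705
  C            0.1145     -0.3436
  E            0.2173       3.361
  solve Keq expr → x = -0.1145; check Q = 174.7
Then change container volume by factor 2 (V_new/V_old).
Step 3:
                    A           M
  I            0.1087       1.681
  C          -0.06999        0.21
  E           0.03867        1.89
  solve Keq expr → x = 0.06999; check Q = 174.7

Q₀ = 558.1; Q > K (proceeds reverse)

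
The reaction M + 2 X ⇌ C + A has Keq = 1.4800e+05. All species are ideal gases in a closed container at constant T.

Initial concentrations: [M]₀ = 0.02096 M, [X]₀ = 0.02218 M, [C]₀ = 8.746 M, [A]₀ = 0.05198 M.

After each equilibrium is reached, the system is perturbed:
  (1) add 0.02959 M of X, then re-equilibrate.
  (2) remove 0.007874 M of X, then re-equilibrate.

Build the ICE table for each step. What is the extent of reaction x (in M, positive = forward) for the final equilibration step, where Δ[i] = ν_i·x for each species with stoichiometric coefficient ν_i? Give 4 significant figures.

x = -0.002222 M

Q₀ = 4.4089e+04 vs Keq = 1.4800e+05 ⇒ Q<K, forward
Step 1:
                  M         X         C         A
  I         0.02096   0.02218     8.746   0.05198
  C       -0.004083 -0.008166  0.004083  0.004083
  E         0.01688   0.01401      8.75   0.05606
  solve Keq expr → x = 0.004083; check Q = 1.4800e+05
Then add 0.02959 M of X.
Step 2:
                  M         X         C         A
  I         0.01688    0.0436      8.75   0.05606
  C       -0.009938  -0.01988  0.009938  0.009938
  E        0.006939   0.02373      8.76     0.066
  solve Keq expr → x = 0.009938; check Q = 1.4800e+05
Then remove 0.007874 M of X.
Step 3:
                  M         X         C         A
  I        0.006939   0.01585      8.76     0.066
  C        0.002222  0.004444 -0.002222 -0.002222
  E        0.009161    0.0203     8.758   0.06378
  solve Keq expr → x = -0.002222; check Q = 1.4800e+05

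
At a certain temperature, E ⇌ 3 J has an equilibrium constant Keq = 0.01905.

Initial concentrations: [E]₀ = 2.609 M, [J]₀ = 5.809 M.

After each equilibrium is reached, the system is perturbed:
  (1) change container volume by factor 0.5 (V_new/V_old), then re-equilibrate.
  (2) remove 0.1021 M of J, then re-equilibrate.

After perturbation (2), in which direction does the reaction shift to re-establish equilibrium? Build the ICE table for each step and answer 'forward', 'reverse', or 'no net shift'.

Direction: forward

Q₀ = 75.13 vs Keq = 0.01905 ⇒ Q>K, reverse
Step 1:
                   E          J
  I            2.609      5.809
  C             1.79     -5.371
  E            4.399     0.4376
  solve Keq expr → x = -1.79; check Q = 0.01905
Then change container volume by factor 0.5 (V_new/V_old).
Step 2:
                   E          J
  I            8.799     0.8752
  C           0.1072    -0.3216
  E            8.906     0.5536
  solve Keq expr → x = -0.1072; check Q = 0.01905
Then remove 0.1021 M of J.
Step 3:
                   E          J
  I            8.906     0.4515
  C          -0.0338     0.1014
  E            8.872     0.5529
  solve Keq expr → x = 0.0338; check Q = 0.01905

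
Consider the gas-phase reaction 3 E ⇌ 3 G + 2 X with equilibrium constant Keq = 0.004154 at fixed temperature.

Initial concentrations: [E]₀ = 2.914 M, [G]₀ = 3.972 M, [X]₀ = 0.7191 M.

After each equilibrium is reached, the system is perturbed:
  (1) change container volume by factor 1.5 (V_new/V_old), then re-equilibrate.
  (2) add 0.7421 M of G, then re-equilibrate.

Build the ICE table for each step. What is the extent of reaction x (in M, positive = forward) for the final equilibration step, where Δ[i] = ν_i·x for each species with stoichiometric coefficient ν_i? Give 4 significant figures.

x = -0.01479 M

Q₀ = 1.31 vs Keq = 0.004154 ⇒ Q>K, reverse
Step 1:
                   E          G          X
  Initial      2.914      3.972     0.7191
  Change      0.9401    -0.9401    -0.6267
  Equil        3.854      3.032    0.09237
  solve Keq expr → x = -0.3134; check Q = 0.004154
Then change container volume by factor 1.5 (V_new/V_old).
Step 2:
                   E          G          X
  Initial      2.569      2.021    0.06158
  Change    -0.03918    0.03918    0.02612
  Equil         2.53       2.06     0.0877
  solve Keq expr → x = 0.01306; check Q = 0.004154
Then add 0.7421 M of G.
Step 3:
                   E          G          X
  Initial       2.53      2.803     0.0877
  Change     0.04437   -0.04437   -0.02958
  Equil        2.575      2.758    0.05812
  solve Keq expr → x = -0.01479; check Q = 0.004154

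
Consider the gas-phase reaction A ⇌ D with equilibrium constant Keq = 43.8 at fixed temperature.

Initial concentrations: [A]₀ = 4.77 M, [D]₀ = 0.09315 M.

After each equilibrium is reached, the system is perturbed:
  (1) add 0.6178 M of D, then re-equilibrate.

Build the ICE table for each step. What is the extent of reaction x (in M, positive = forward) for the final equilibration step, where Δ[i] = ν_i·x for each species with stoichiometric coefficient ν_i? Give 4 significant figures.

x = -0.01379 M

Q₀ = 0.01953 vs Keq = 43.8 ⇒ Q<K, forward
Step 1:
                   A          D
  I             4.77    0.09315
  C           -4.661      4.661
  E           0.1086      4.755
  solve Keq expr → x = 4.661; check Q = 43.8
Then add 0.6178 M of D.
Step 2:
                   A          D
  I           0.1086      5.372
  C          0.01379   -0.01379
  E           0.1223      5.359
  solve Keq expr → x = -0.01379; check Q = 43.8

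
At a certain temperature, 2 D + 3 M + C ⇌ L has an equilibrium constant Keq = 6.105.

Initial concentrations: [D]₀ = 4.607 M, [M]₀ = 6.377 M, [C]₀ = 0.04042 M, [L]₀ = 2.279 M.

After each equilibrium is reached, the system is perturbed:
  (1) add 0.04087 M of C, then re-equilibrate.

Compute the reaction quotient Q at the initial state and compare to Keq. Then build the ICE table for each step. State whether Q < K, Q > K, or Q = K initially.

Q₀ = 0.01024 vs Keq = 6.105 ⇒ Q<K, forward
Step 1:
                    D           M           C           L
  init          4.607       6.377     0.04042       2.279
  Δ          -0.08069      -0.121    -0.04034     0.04034
  eq            4.526       6.256  7.5737e-05       2.319
  solve Keq expr → x = 0.04034; check Q = 6.105
Then add 0.04087 M of C.
Step 2:
                    D           M           C           L
  init          4.526       6.256     0.04095       2.319
  Δ          -0.08172     -0.1226    -0.04086     0.04086
  eq            4.445       6.133  8.4820e-05        2.36
  solve Keq expr → x = 0.04086; check Q = 6.105

Q₀ = 0.01024; Q < K (proceeds forward)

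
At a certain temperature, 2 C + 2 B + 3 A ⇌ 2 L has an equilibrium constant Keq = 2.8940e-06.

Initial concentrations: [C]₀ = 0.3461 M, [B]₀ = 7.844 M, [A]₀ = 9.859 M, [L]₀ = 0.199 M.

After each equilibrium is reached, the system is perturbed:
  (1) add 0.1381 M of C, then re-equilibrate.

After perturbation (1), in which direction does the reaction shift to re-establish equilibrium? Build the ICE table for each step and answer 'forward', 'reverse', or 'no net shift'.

Direction: forward

Q₀ = 5.6070e-06 vs Keq = 2.8940e-06 ⇒ Q>K, reverse
Step 1:
                    C           B           A           L
  I            0.3461       7.844       9.859       0.199
  C           0.03812     0.03812     0.05718    -0.03812
  E            0.3842       7.882       9.916      0.1609
  solve Keq expr → x = -0.01906; check Q = 2.8940e-06
Then add 0.1381 M of C.
Step 2:
                    C           B           A           L
  I            0.5223       7.882       9.916      0.1609
  C          -0.03881    -0.03881    -0.05821     0.03881
  E            0.4835       7.843       9.858      0.1997
  solve Keq expr → x = 0.0194; check Q = 2.8940e-06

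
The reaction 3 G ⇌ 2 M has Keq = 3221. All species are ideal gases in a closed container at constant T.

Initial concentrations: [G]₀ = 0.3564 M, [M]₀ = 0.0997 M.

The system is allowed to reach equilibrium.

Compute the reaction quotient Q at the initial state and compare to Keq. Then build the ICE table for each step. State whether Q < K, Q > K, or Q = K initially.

Q₀ = 0.2196 vs Keq = 3221 ⇒ Q<K, forward
Step 1:
                  G         M
  I          0.3564    0.0997
  C          -0.325    0.2166
  E         0.03144    0.3163
  solve Keq expr → x = 0.1083; check Q = 3221

Q₀ = 0.2196; Q < K (proceeds forward)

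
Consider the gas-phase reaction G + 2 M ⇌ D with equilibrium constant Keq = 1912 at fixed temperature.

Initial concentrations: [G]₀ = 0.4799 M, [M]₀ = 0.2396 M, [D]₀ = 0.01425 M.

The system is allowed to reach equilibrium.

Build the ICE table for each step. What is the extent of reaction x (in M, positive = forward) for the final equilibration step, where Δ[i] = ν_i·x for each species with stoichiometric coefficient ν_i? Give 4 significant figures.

x = 0.1131 M

Q₀ = 0.5172 vs Keq = 1912 ⇒ Q<K, forward
Step 1:
                  G         M         D
  init       0.4799    0.2396   0.01425
  Δ         -0.1131   -0.2261    0.1131
  eq         0.3668   0.01347    0.1273
  solve Keq expr → x = 0.1131; check Q = 1912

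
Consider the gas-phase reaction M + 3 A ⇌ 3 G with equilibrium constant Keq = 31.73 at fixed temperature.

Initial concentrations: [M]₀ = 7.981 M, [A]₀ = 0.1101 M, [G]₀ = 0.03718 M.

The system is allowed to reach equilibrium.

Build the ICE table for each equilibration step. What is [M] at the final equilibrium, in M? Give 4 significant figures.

Q₀ = 0.004825 vs Keq = 31.73 ⇒ Q<K, forward
Step 1:
                    M           A           G
  init          7.981      0.1101     0.03718
  Δ          -0.02999    -0.08998     0.08998
  eq            7.951     0.02012      0.1272
  solve Keq expr → x = 0.02999; check Q = 31.73

[M]_eq = 7.951 M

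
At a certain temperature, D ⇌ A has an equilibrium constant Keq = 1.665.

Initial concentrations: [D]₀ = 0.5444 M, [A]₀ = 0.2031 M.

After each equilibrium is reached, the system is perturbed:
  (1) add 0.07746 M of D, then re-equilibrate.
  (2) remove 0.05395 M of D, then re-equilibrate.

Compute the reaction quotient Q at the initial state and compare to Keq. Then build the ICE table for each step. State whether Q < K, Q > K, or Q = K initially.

Q₀ = 0.3731; Q < K (proceeds forward)

Q₀ = 0.3731 vs Keq = 1.665 ⇒ Q<K, forward
Step 1:
                  D         A
  I          0.5444    0.2031
  C         -0.2639    0.2639
  E          0.2805     0.467
  solve Keq expr → x = 0.2639; check Q = 1.665
Then add 0.07746 M of D.
Step 2:
                  D         A
  I          0.3579     0.467
  C        -0.04839   0.04839
  E          0.3096    0.5154
  solve Keq expr → x = 0.04839; check Q = 1.665
Then remove 0.05395 M of D.
Step 3:
                  D         A
  I          0.2556    0.5154
  C         0.03371  -0.03371
  E          0.2893    0.4817
  solve Keq expr → x = -0.03371; check Q = 1.665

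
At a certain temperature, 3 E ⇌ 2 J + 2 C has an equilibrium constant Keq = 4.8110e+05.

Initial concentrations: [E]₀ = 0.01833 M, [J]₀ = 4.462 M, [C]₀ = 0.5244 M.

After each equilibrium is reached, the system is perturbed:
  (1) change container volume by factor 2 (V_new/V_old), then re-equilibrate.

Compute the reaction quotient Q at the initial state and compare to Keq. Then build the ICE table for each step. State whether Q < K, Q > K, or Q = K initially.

Q₀ = 8.8899e+05 vs Keq = 4.8110e+05 ⇒ Q>K, reverse
Step 1:
                  E         J         C
  I         0.01833     4.462    0.5244
  C        0.004076 -0.002717 -0.002717
  E         0.02241     4.459    0.5217
  solve Keq expr → x = -0.001359; check Q = 4.8110e+05
Then change container volume by factor 2 (V_new/V_old).
Step 2:
                  E         J         C
  I          0.0112      2.23    0.2608
  C       -0.002273  0.001515  0.001515
  E         0.00893     2.231    0.2624
  solve Keq expr → x = 7.5758e-04; check Q = 4.8110e+05

Q₀ = 8.8899e+05; Q > K (proceeds reverse)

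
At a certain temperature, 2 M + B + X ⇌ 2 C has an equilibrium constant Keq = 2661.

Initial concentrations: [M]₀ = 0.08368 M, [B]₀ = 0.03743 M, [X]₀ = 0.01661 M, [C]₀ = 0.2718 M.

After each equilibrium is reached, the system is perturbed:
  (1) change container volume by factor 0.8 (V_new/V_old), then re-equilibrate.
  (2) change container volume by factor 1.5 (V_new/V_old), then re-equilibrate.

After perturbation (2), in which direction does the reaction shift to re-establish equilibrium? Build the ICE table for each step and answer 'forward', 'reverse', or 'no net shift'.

Direction: reverse

Q₀ = 1.6969e+04 vs Keq = 2661 ⇒ Q>K, reverse
Step 1:
                    M           B           X           C
  Initial     0.08368     0.03743     0.01661      0.2718
  Change       0.0305     0.01525     0.01525     -0.0305
  Equil        0.1142     0.05268     0.03186      0.2413
  solve Keq expr → x = -0.01525; check Q = 2661
Then change container volume by factor 0.8 (V_new/V_old).
Step 2:
                    M           B           X           C
  Initial      0.1427     0.06585     0.03982      0.3016
  Change     -0.01051   -0.005256   -0.005256     0.01051
  Equil        0.1322     0.06059     0.03457      0.3121
  solve Keq expr → x = 0.005256; check Q = 2661
Then change container volume by factor 1.5 (V_new/V_old).
Step 3:
                    M           B           X           C
  Initial     0.08814      0.0404     0.02305      0.2081
  Change      0.01316    0.006579    0.006579    -0.01316
  Equil        0.1013     0.04697     0.02962      0.1949
  solve Keq expr → x = -0.006579; check Q = 2661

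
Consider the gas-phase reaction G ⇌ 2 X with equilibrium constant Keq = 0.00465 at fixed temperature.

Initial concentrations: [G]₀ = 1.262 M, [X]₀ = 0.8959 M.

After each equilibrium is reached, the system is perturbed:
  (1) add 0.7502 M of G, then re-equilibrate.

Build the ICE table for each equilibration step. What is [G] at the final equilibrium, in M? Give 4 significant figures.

Q₀ = 0.636 vs Keq = 0.00465 ⇒ Q>K, reverse
Step 1:
                   G          X
  I            1.262     0.8959
  C           0.4039    -0.8079
  E            1.666    0.08801
  solve Keq expr → x = -0.4039; check Q = 0.00465
Then add 0.7502 M of G.
Step 2:
                   G          X
  I            2.416    0.08801
  C        -0.008893    0.01779
  E            2.407     0.1058
  solve Keq expr → x = 0.008893; check Q = 0.00465

[G]_eq = 2.407 M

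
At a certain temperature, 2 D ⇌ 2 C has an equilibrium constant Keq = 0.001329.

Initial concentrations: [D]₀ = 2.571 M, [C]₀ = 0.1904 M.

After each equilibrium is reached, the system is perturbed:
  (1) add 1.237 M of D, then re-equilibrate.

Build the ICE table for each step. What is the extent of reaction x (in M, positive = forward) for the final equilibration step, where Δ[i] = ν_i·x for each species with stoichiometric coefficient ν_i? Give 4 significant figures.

x = 0.02175 M

Q₀ = 0.005484 vs Keq = 0.001329 ⇒ Q>K, reverse
Step 1:
                    D           C
  Initial       2.571      0.1904
  Change      0.09327    -0.09327
  Equil         2.664     0.09713
  solve Keq expr → x = -0.04664; check Q = 0.001329
Then add 1.237 M of D.
Step 2:
                    D           C
  Initial       3.901     0.09713
  Change     -0.04351     0.04351
  Equil         3.858      0.1406
  solve Keq expr → x = 0.02175; check Q = 0.001329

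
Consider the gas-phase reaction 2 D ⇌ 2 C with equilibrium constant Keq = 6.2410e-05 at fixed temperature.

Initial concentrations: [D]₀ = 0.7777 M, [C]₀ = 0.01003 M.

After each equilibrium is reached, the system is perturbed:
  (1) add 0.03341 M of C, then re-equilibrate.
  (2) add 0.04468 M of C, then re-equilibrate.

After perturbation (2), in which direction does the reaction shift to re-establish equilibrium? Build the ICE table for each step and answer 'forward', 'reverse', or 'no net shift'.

Direction: reverse

Q₀ = 1.6633e-04 vs Keq = 6.2410e-05 ⇒ Q>K, reverse
Step 1:
                  D         C
  Initial    0.7777   0.01003
  Change   0.003856 -0.003856
  Equil      0.7816  0.006174
  solve Keq expr → x = -0.001928; check Q = 6.2410e-05
Then add 0.03341 M of C.
Step 2:
                  D         C
  Initial    0.7816   0.03958
  Change    0.03315  -0.03315
  Equil      0.8147  0.006436
  solve Keq expr → x = -0.01657; check Q = 6.2410e-05
Then add 0.04468 M of C.
Step 3:
                  D         C
  Initial    0.8147   0.05112
  Change    0.04433  -0.04433
  Equil       0.859  0.006786
  solve Keq expr → x = -0.02216; check Q = 6.2410e-05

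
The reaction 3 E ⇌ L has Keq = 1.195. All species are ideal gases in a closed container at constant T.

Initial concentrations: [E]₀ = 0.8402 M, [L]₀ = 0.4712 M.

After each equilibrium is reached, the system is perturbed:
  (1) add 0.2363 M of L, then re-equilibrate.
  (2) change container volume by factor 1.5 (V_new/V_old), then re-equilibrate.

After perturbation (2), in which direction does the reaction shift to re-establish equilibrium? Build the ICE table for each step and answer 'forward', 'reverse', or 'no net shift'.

Q₀ = 0.7944 vs Keq = 1.195 ⇒ Q<K, forward
Step 1:
                    E           L
  I            0.8402      0.4712
  C          -0.09142     0.03047
  E            0.7488      0.5017
  solve Keq expr → x = 0.03047; check Q = 1.195
Then add 0.2363 M of L.
Step 2:
                    E           L
  I            0.7488       0.738
  C           0.09098    -0.03033
  E            0.8398      0.7076
  solve Keq expr → x = -0.03033; check Q = 1.195
Then change container volume by factor 1.5 (V_new/V_old).
Step 3:
                    E           L
  I            0.5598      0.4718
  C            0.1474    -0.04912
  E            0.7072      0.4226
  solve Keq expr → x = -0.04912; check Q = 1.195

Direction: reverse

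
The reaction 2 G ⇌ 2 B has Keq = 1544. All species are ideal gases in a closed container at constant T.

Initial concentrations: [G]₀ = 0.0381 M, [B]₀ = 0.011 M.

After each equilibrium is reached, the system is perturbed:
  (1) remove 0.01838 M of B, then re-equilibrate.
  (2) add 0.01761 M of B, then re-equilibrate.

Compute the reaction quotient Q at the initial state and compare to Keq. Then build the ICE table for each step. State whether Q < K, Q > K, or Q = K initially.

Q₀ = 0.08336 vs Keq = 1544 ⇒ Q<K, forward
Step 1:
                  G         B
  I          0.0381     0.011
  C        -0.03688   0.03688
  E        0.001219   0.04788
  solve Keq expr → x = 0.01844; check Q = 1544
Then remove 0.01838 M of B.
Step 2:
                  G         B
  I        0.001219    0.0295
  C       -4.5615e-04 4.5615e-04
  E       7.6240e-04   0.02996
  solve Keq expr → x = 2.2807e-04; check Q = 1544
Then add 0.01761 M of B.
Step 3:
                  G         B
  I       7.6240e-04   0.04757
  C       4.3704e-04 -4.3704e-04
  E        0.001199   0.04713
  solve Keq expr → x = -2.1852e-04; check Q = 1544

Q₀ = 0.08336; Q < K (proceeds forward)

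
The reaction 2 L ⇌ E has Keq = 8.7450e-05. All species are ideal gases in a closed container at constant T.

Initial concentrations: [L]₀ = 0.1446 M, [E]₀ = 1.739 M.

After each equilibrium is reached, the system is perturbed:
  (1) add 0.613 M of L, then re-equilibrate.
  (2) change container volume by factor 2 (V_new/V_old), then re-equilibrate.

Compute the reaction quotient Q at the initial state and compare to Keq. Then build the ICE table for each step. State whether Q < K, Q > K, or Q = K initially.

Q₀ = 83.17 vs Keq = 8.7450e-05 ⇒ Q>K, reverse
Step 1:
                    L           E
  I            0.1446       1.739
  C             3.476      -1.738
  E              3.62    0.001146
  solve Keq expr → x = -1.738; check Q = 8.7450e-05
Then add 0.613 M of L.
Step 2:
                    L           E
  I             4.233    0.001146
  C       -8.4077e-04  4.2039e-04
  E             4.232    0.001567
  solve Keq expr → x = 4.2039e-04; check Q = 8.7450e-05
Then change container volume by factor 2 (V_new/V_old).
Step 3:
                    L           E
  I             2.116  7.8328e-04
  C        7.8270e-04 -3.9135e-04
  E             2.117  3.9193e-04
  solve Keq expr → x = -3.9135e-04; check Q = 8.7450e-05

Q₀ = 83.17; Q > K (proceeds reverse)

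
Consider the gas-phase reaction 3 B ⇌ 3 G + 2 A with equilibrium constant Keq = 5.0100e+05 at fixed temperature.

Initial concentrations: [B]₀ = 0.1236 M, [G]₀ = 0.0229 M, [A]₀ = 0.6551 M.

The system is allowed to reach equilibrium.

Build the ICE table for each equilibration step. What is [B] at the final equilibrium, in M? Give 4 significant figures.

Q₀ = 0.002729 vs Keq = 5.0100e+05 ⇒ Q<K, forward
Step 1:
                    B           G           A
  init         0.1236      0.0229      0.6551
  Δ           -0.1221      0.1221     0.08141
  eq         0.001489       0.145      0.7365
  solve Keq expr → x = 0.0407; check Q = 5.0100e+05

[B]_eq = 0.001489 M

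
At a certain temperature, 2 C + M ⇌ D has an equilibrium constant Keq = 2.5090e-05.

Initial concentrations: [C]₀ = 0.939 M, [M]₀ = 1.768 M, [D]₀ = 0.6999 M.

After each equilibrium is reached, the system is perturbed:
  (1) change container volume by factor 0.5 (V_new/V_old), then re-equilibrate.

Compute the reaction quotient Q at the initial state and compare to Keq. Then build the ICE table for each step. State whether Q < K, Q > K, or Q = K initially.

Q₀ = 0.449; Q > K (proceeds reverse)

Q₀ = 0.449 vs Keq = 2.5090e-05 ⇒ Q>K, reverse
Step 1:
                   C          M          D
  init         0.939      1.768     0.6999
  Δ            1.399     0.6996    -0.6996
  eq           2.338      2.468 3.3846e-04
  solve Keq expr → x = -0.6996; check Q = 2.5090e-05
Then change container volume by factor 0.5 (V_new/V_old).
Step 2:
                   C          M          D
  init         4.676      4.935 6.7691e-04
  Δ         -0.00405  -0.002025   0.002025
  eq           4.672      4.933   0.002702
  solve Keq expr → x = 0.002025; check Q = 2.5090e-05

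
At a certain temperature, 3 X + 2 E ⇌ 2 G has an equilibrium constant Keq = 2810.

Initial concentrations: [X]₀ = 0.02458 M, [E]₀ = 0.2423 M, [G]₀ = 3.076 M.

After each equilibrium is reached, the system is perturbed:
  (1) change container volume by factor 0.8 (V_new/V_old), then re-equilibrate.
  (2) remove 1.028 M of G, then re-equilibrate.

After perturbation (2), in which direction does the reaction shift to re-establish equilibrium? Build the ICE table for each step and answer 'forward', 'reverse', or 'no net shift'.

Q₀ = 1.0852e+07 vs Keq = 2810 ⇒ Q>K, reverse
Step 1:
                  X         E         G
  I         0.02458    0.2423     3.076
  C          0.2406    0.1604   -0.1604
  E          0.2652    0.4027     2.916
  solve Keq expr → x = -0.08021; check Q = 2810
Then change container volume by factor 0.8 (V_new/V_old).
Step 2:
                  X         E         G
  I          0.3315    0.5034     3.644
  C        -0.05171  -0.03447   0.03447
  E          0.2798    0.4689     3.679
  solve Keq expr → x = 0.01724; check Q = 2810
Then remove 1.028 M of G.
Step 3:
                  X         E         G
  I          0.2798    0.4689     2.651
  C        -0.04344  -0.02896   0.02896
  E          0.2364      0.44      2.68
  solve Keq expr → x = 0.01448; check Q = 2810

Direction: forward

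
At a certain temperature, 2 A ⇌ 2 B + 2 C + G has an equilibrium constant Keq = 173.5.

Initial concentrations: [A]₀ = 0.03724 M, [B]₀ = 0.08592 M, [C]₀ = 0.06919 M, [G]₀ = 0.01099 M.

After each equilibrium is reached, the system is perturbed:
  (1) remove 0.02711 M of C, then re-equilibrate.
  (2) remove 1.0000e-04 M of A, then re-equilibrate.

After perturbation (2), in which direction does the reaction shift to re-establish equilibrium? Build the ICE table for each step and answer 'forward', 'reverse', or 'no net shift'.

Q₀ = 2.8006e-04 vs Keq = 173.5 ⇒ Q<K, forward
Step 1:
                   A          B          C          G
  I          0.03724    0.08592    0.06919    0.01099
  C         -0.03707    0.03707    0.03707    0.01853
  E       1.7048e-04      0.123     0.1063    0.02952
  solve Keq expr → x = 0.01853; check Q = 173.5
Then remove 0.02711 M of C.
Step 2:
                   A          B          C          G
  I       1.7048e-04      0.123    0.07915    0.02952
  C       -4.3334e-05 4.3334e-05 4.3334e-05 2.1667e-05
  E       1.2715e-04      0.123    0.07919    0.02955
  solve Keq expr → x = 2.1667e-05; check Q = 173.5
Then remove 1.0000e-04 M of A.
Step 3:
                   A          B          C          G
  I       2.7148e-05      0.123    0.07919    0.02955
  C       9.9630e-05 -9.9630e-05 -9.9630e-05 -4.9815e-05
  E       1.2678e-04     0.1229    0.07909     0.0295
  solve Keq expr → x = -4.9815e-05; check Q = 173.5

Direction: reverse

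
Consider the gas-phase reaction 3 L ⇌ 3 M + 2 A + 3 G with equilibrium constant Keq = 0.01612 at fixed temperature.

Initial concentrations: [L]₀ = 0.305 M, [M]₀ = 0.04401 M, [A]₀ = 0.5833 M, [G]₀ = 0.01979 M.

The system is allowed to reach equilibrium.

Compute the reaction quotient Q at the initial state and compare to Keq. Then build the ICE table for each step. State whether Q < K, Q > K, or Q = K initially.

Q₀ = 7.9227e-09 vs Keq = 0.01612 ⇒ Q<K, forward
Step 1:
                    L           M           A           G
  init          0.305     0.04401      0.5833     0.01979
  Δ           -0.1737      0.1737      0.1158      0.1737
  eq           0.1313      0.2177      0.6991      0.1935
  solve Keq expr → x = 0.05789; check Q = 0.01612

Q₀ = 7.9227e-09; Q < K (proceeds forward)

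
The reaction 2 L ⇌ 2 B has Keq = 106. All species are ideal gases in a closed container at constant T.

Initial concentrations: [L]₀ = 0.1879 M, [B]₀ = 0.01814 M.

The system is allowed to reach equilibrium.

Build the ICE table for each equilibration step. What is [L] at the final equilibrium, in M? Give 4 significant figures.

Q₀ = 0.00932 vs Keq = 106 ⇒ Q<K, forward
Step 1:
                    L           B
  I            0.1879     0.01814
  C           -0.1697      0.1697
  E           0.01824      0.1878
  solve Keq expr → x = 0.08483; check Q = 106

[L]_eq = 0.01824 M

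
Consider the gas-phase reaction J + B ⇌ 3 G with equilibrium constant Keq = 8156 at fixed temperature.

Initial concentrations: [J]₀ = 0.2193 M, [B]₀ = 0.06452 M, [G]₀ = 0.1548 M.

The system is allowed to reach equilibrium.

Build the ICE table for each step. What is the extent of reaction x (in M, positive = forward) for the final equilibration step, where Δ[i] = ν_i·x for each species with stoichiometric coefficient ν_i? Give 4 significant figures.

x = 0.06449 M

Q₀ = 0.2622 vs Keq = 8156 ⇒ Q<K, forward
Step 1:
                    J           B           G
  Initial      0.2193     0.06452      0.1548
  Change     -0.06449    -0.06449      0.1935
  Equil        0.1548  3.3452e-05      0.3483
  solve Keq expr → x = 0.06449; check Q = 8156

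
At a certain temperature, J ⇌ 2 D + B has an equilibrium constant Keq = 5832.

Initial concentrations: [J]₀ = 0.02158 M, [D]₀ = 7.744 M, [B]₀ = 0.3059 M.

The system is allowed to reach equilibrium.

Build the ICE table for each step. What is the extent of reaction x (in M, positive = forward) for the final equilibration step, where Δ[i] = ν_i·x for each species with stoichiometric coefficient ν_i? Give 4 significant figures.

Q₀ = 850.1 vs Keq = 5832 ⇒ Q<K, forward
Step 1:
                   J          D          B
  Initial    0.02158      7.744     0.3059
  Change    -0.01822    0.03643    0.01822
  Equil     0.003364       7.78     0.3241
  solve Keq expr → x = 0.01822; check Q = 5832

x = 0.01822 M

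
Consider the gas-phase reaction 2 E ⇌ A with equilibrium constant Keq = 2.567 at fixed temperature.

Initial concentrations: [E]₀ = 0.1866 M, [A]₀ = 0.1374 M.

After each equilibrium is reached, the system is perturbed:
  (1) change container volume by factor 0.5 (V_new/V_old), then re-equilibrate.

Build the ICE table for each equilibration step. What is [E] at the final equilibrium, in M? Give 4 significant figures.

[E]_eq = 0.3376 M

Q₀ = 3.946 vs Keq = 2.567 ⇒ Q>K, reverse
Step 1:
                    E           A
  I            0.1866      0.1374
  C           0.03122    -0.01561
  E            0.2178      0.1218
  solve Keq expr → x = -0.01561; check Q = 2.567
Then change container volume by factor 0.5 (V_new/V_old).
Step 2:
                    E           A
  I            0.4356      0.2436
  C          -0.09802     0.04901
  E            0.3376      0.2926
  solve Keq expr → x = 0.04901; check Q = 2.567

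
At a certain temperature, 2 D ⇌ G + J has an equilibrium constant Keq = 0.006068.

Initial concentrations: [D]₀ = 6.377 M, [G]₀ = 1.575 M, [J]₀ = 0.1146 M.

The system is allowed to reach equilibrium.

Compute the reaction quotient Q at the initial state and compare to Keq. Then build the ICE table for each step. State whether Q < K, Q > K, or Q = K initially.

Q₀ = 0.004438; Q < K (proceeds forward)

Q₀ = 0.004438 vs Keq = 0.006068 ⇒ Q<K, forward
Step 1:
                   D          G          J
  Initial      6.377      1.575     0.1146
  Change    -0.07054    0.03527    0.03527
  Equil        6.306       1.61     0.1499
  solve Keq expr → x = 0.03527; check Q = 0.006068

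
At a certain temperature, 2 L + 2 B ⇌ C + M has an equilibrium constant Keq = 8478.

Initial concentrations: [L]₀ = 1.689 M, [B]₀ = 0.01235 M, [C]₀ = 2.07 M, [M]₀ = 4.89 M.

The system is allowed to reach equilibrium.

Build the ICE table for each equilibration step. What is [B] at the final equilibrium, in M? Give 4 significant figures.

[B]_eq = 0.02033 M

Q₀ = 2.3264e+04 vs Keq = 8478 ⇒ Q>K, reverse
Step 1:
                  L         B         C         M
  Initial     1.689   0.01235      2.07      4.89
  Change   0.007984  0.007984 -0.003992 -0.003992
  Equil       1.697   0.02033     2.066     4.886
  solve Keq expr → x = -0.003992; check Q = 8478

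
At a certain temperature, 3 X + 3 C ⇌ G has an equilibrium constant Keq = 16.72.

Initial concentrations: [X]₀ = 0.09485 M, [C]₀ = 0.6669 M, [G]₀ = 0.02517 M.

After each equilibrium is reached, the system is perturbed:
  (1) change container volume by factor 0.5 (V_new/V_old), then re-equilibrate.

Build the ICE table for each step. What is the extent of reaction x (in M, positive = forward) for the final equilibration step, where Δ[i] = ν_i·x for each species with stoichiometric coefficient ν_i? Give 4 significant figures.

Q₀ = 99.45 vs Keq = 16.72 ⇒ Q>K, reverse
Step 1:
                    X           C           G
  Initial     0.09485      0.6669     0.02517
  Change      0.03623     0.03623    -0.01208
  Equil        0.1311      0.7031     0.01309
  solve Keq expr → x = -0.01208; check Q = 16.72
Then change container volume by factor 0.5 (V_new/V_old).
Step 2:
                    X           C           G
  Initial      0.2622       1.406     0.02618
  Change      -0.1348     -0.1348     0.04492
  Equil        0.1274       1.272      0.0711
  solve Keq expr → x = 0.04492; check Q = 16.72

x = 0.04492 M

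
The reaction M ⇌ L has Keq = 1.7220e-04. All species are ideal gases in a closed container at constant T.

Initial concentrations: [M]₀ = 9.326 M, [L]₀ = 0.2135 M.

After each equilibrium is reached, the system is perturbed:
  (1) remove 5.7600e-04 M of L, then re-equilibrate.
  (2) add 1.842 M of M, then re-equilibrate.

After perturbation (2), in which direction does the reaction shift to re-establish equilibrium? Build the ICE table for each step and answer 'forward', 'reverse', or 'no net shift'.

Direction: forward

Q₀ = 0.02289 vs Keq = 1.7220e-04 ⇒ Q>K, reverse
Step 1:
                  M         L
  Initial     9.326    0.2135
  Change     0.2119   -0.2119
  Equil       9.538  0.001642
  solve Keq expr → x = -0.2119; check Q = 1.7220e-04
Then remove 5.7600e-04 M of L.
Step 2:
                  M         L
  Initial     9.538  0.001066
  Change  -5.7590e-04 5.7590e-04
  Equil       9.537  0.001642
  solve Keq expr → x = 5.7590e-04; check Q = 1.7220e-04
Then add 1.842 M of M.
Step 3:
                  M         L
  Initial     11.38  0.001642
  Change  -3.1714e-04 3.1714e-04
  Equil       11.38  0.001959
  solve Keq expr → x = 3.1714e-04; check Q = 1.7220e-04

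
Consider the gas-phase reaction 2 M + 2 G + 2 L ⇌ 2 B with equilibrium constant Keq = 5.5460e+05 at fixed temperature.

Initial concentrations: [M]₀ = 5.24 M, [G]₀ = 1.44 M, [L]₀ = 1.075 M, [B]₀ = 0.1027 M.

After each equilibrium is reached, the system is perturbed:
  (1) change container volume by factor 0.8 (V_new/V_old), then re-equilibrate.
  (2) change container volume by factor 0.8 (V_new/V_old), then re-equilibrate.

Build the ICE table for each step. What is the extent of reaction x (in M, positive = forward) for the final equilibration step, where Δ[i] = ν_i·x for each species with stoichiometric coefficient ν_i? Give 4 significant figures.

Q₀ = 1.6030e-04 vs Keq = 5.5460e+05 ⇒ Q<K, forward
Step 1:
                    M           G           L           B
  I              5.24        1.44       1.075      0.1027
  C            -1.074      -1.074      -1.074       1.074
  E             4.166       0.366    0.001036       1.177
  solve Keq expr → x = 0.537; check Q = 5.5460e+05
Then change container volume by factor 0.8 (V_new/V_old).
Step 2:
                    M           G           L           B
  I             5.208      0.4575    0.001295       1.471
  C       -4.6508e-04 -4.6508e-04 -4.6508e-04  4.6508e-04
  E             5.207      0.4571  8.3009e-04       1.471
  solve Keq expr → x = 2.3254e-04; check Q = 5.5460e+05
Then change container volume by factor 0.8 (V_new/V_old).
Step 3:
                    M           G           L           B
  I             6.509      0.5714    0.001038       1.839
  C       -3.7293e-04 -3.7293e-04 -3.7293e-04  3.7293e-04
  E             6.508       0.571  6.6468e-04       1.839
  solve Keq expr → x = 1.8647e-04; check Q = 5.5460e+05

x = 1.8647e-04 M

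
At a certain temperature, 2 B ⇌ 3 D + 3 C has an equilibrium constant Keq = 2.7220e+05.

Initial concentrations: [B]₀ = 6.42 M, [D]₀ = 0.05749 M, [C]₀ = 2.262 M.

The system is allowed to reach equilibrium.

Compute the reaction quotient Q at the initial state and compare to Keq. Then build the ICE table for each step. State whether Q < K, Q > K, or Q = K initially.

Q₀ = 5.3356e-05 vs Keq = 2.7220e+05 ⇒ Q<K, forward
Step 1:
                  B         D         C
  init         6.42   0.05749     2.262
  Δ          -5.124     7.686     7.686
  eq          1.296     7.744     9.948
  solve Keq expr → x = 2.562; check Q = 2.7220e+05

Q₀ = 5.3356e-05; Q < K (proceeds forward)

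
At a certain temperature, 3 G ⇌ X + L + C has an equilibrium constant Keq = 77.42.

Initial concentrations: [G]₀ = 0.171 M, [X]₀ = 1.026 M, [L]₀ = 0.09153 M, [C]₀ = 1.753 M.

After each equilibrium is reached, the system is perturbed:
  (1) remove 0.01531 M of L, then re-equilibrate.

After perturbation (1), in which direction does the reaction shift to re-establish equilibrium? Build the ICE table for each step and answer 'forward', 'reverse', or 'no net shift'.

Direction: forward

Q₀ = 32.92 vs Keq = 77.42 ⇒ Q<K, forward
Step 1:
                    G           X           L           C
  I             0.171       1.026     0.09153       1.753
  C          -0.03616     0.01205     0.01205     0.01205
  E            0.1348       1.038      0.1036       1.765
  solve Keq expr → x = 0.01205; check Q = 77.42
Then remove 0.01531 M of L.
Step 2:
                    G           X           L           C
  I            0.1348       1.038     0.08827       1.765
  C         -0.005924    0.001975    0.001975    0.001975
  E            0.1289        1.04     0.09025       1.767
  solve Keq expr → x = 0.001975; check Q = 77.42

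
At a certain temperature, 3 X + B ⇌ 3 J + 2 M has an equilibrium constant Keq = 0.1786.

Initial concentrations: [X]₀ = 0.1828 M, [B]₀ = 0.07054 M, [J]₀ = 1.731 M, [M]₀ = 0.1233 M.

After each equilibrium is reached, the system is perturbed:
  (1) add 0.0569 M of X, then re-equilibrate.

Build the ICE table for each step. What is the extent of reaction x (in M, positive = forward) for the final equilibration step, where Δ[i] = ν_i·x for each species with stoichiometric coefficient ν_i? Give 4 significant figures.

Q₀ = 183 vs Keq = 0.1786 ⇒ Q>K, reverse
Step 1:
                  X         B         J         M
  I          0.1828   0.07054     1.731    0.1233
  C          0.1619   0.05397   -0.1619   -0.1079
  E          0.3447    0.1245     1.569   0.01536
  solve Keq expr → x = -0.05397; check Q = 0.1786
Then add 0.0569 M of X.
Step 2:
                  X         B         J         M
  I          0.4016    0.1245     1.569   0.01536
  C       -0.005058 -0.001686  0.005058  0.003372
  E          0.3966    0.1228     1.574   0.01873
  solve Keq expr → x = 0.001686; check Q = 0.1786

x = 0.001686 M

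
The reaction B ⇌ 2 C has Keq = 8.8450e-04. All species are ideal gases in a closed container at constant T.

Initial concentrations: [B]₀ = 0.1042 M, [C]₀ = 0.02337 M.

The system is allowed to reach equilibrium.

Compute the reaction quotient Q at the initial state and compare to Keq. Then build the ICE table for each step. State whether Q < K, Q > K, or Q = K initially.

Q₀ = 0.005241; Q > K (proceeds reverse)

Q₀ = 0.005241 vs Keq = 8.8450e-04 ⇒ Q>K, reverse
Step 1:
                  B         C
  init       0.1042   0.02337
  Δ        0.006732  -0.01346
  eq         0.1109  0.009906
  solve Keq expr → x = -0.006732; check Q = 8.8450e-04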